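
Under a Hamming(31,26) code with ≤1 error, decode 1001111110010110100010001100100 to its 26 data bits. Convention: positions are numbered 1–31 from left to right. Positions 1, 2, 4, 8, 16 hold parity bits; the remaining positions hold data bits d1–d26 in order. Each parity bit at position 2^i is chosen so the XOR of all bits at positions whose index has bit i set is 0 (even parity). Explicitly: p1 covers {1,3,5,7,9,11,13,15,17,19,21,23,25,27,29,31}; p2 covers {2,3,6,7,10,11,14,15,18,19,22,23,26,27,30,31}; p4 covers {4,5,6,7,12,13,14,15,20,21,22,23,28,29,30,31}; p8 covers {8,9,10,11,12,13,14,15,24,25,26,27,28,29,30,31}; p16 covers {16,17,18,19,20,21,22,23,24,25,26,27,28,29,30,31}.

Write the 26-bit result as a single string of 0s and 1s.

01111001011100010101100100

s1 (pos 1,3,5,7,9,11,13,15,17,19,21,23,25,27,29,31): 1⊕0⊕1⊕1⊕1⊕0⊕0⊕1⊕1⊕0⊕1⊕0⊕1⊕0⊕1⊕0 = 1
s2 (pos 2,3,6,7,10,11,14,15,18,19,22,23,26,27,30,31): 0⊕0⊕1⊕1⊕0⊕0⊕1⊕1⊕0⊕0⊕0⊕0⊕1⊕0⊕0⊕0 = 1
s4 (pos 4,5,6,7,12,13,14,15,20,21,22,23,28,29,30,31): 1⊕1⊕1⊕1⊕1⊕0⊕1⊕1⊕0⊕1⊕0⊕0⊕0⊕1⊕0⊕0 = 1
s8 (pos 8,9,10,11,12,13,14,15,24,25,26,27,28,29,30,31): 1⊕1⊕0⊕0⊕1⊕0⊕1⊕1⊕0⊕1⊕1⊕0⊕0⊕1⊕0⊕0 = 0
s16 (pos 16,17,18,19,20,21,22,23,24,25,26,27,28,29,30,31): 0⊕1⊕0⊕0⊕0⊕1⊕0⊕0⊕0⊕1⊕1⊕0⊕0⊕1⊕0⊕0 = 1
Syndrome s16…s1 = 10111 → error at position 23.
Flip position 23: 1001111110010110100010001100100 → 1001111110010110100010101100100
Read data bits from positions 3,5,6,7,9,10,11,12,13,14,15,17,18,19,20,21,22,23,24,25,26,27,28,29,30,31: 01111001011100010101100100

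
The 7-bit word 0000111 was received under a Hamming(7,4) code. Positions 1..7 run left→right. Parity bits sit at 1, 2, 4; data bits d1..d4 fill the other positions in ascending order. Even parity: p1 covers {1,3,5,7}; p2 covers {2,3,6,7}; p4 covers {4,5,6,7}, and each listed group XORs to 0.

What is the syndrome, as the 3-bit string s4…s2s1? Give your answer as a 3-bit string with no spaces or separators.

s1 (pos 1,3,5,7): 0⊕0⊕1⊕1 = 0
s2 (pos 2,3,6,7): 0⊕0⊕1⊕1 = 0
s4 (pos 4,5,6,7): 0⊕1⊕1⊕1 = 1
Syndrome s4…s1 = 100 → error at position 4.

100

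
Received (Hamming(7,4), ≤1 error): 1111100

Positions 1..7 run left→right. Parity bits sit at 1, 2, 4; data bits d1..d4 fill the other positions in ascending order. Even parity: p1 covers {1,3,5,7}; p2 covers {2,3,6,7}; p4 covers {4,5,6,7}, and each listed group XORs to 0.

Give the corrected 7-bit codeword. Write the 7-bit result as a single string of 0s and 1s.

s1 (pos 1,3,5,7): 1⊕1⊕1⊕0 = 1
s2 (pos 2,3,6,7): 1⊕1⊕0⊕0 = 0
s4 (pos 4,5,6,7): 1⊕1⊕0⊕0 = 0
Syndrome s4…s1 = 001 → error at position 1.
Flip position 1: 1111100 → 0111100

0111100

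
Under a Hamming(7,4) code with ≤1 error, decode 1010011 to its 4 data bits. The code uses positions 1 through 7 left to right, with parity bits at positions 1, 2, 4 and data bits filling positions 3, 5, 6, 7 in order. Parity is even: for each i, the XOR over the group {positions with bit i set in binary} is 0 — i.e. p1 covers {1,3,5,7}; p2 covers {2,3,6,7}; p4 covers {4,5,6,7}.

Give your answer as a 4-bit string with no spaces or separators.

0011

s1 (pos 1,3,5,7): 1⊕1⊕0⊕1 = 1
s2 (pos 2,3,6,7): 0⊕1⊕1⊕1 = 1
s4 (pos 4,5,6,7): 0⊕0⊕1⊕1 = 0
Syndrome s4…s1 = 011 → error at position 3.
Flip position 3: 1010011 → 1000011
Read data bits from positions 3,5,6,7: 0011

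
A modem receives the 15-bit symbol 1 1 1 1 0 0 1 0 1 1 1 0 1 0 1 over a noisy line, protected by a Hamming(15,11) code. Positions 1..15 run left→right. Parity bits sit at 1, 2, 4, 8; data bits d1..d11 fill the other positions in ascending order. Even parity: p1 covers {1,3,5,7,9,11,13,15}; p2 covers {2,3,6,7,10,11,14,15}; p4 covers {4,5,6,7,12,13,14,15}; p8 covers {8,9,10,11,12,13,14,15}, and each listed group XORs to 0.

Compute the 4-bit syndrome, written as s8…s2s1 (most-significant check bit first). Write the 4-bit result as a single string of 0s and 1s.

1001

s1 (pos 1,3,5,7,9,11,13,15): 1⊕1⊕0⊕1⊕1⊕1⊕1⊕1 = 1
s2 (pos 2,3,6,7,10,11,14,15): 1⊕1⊕0⊕1⊕1⊕1⊕0⊕1 = 0
s4 (pos 4,5,6,7,12,13,14,15): 1⊕0⊕0⊕1⊕0⊕1⊕0⊕1 = 0
s8 (pos 8,9,10,11,12,13,14,15): 0⊕1⊕1⊕1⊕0⊕1⊕0⊕1 = 1
Syndrome s8…s1 = 1001 → error at position 9.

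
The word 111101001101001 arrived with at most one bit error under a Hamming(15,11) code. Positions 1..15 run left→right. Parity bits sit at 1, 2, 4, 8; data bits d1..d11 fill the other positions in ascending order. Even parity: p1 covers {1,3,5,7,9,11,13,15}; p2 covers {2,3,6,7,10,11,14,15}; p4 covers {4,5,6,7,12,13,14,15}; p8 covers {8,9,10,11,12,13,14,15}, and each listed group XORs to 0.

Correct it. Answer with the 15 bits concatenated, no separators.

s1 (pos 1,3,5,7,9,11,13,15): 1⊕1⊕0⊕0⊕1⊕0⊕0⊕1 = 0
s2 (pos 2,3,6,7,10,11,14,15): 1⊕1⊕1⊕0⊕1⊕0⊕0⊕1 = 1
s4 (pos 4,5,6,7,12,13,14,15): 1⊕0⊕1⊕0⊕1⊕0⊕0⊕1 = 0
s8 (pos 8,9,10,11,12,13,14,15): 0⊕1⊕1⊕0⊕1⊕0⊕0⊕1 = 0
Syndrome s8…s1 = 0010 → error at position 2.
Flip position 2: 111101001101001 → 101101001101001

101101001101001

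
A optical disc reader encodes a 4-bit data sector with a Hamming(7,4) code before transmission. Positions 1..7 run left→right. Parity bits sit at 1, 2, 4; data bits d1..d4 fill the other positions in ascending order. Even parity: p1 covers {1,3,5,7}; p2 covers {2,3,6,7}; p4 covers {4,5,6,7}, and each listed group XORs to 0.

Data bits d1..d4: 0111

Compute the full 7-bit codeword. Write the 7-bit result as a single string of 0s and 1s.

0001111

Place data at non-parity positions: p1 p2 0 p4 1 1 1
p1 (pos 1,3,5,7): XOR of data positions = 0⊕1⊕1 = 0
p2 (pos 2,3,6,7): XOR of data positions = 0⊕1⊕1 = 0
p4 (pos 4,5,6,7): XOR of data positions = 1⊕1⊕1 = 1
Codeword: 0001111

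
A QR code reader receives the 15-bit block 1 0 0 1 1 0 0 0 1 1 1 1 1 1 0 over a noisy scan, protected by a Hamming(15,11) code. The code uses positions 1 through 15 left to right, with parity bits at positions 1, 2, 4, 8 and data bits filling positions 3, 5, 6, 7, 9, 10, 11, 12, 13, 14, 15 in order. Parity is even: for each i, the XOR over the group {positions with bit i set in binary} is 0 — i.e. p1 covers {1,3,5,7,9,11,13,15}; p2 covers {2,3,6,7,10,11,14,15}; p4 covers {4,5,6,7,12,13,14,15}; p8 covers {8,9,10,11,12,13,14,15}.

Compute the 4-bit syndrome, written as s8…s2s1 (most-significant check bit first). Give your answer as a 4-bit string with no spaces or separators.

0111

s1 (pos 1,3,5,7,9,11,13,15): 1⊕0⊕1⊕0⊕1⊕1⊕1⊕0 = 1
s2 (pos 2,3,6,7,10,11,14,15): 0⊕0⊕0⊕0⊕1⊕1⊕1⊕0 = 1
s4 (pos 4,5,6,7,12,13,14,15): 1⊕1⊕0⊕0⊕1⊕1⊕1⊕0 = 1
s8 (pos 8,9,10,11,12,13,14,15): 0⊕1⊕1⊕1⊕1⊕1⊕1⊕0 = 0
Syndrome s8…s1 = 0111 → error at position 7.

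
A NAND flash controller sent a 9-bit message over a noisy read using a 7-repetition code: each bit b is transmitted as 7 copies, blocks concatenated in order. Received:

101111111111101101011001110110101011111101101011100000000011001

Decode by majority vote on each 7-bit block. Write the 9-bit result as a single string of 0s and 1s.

Block 1 (1011111): 6 ones → 1
Block 2 (1111110): 6 ones → 1
Block 3 (1101011): 5 ones → 1
Block 4 (0011101): 4 ones → 1
Block 5 (1010101): 4 ones → 1
Block 6 (1111101): 6 ones → 1
Block 7 (1010111): 5 ones → 1
Block 8 (0000000): 0 ones → 0
Block 9 (0011001): 3 ones → 0

111111100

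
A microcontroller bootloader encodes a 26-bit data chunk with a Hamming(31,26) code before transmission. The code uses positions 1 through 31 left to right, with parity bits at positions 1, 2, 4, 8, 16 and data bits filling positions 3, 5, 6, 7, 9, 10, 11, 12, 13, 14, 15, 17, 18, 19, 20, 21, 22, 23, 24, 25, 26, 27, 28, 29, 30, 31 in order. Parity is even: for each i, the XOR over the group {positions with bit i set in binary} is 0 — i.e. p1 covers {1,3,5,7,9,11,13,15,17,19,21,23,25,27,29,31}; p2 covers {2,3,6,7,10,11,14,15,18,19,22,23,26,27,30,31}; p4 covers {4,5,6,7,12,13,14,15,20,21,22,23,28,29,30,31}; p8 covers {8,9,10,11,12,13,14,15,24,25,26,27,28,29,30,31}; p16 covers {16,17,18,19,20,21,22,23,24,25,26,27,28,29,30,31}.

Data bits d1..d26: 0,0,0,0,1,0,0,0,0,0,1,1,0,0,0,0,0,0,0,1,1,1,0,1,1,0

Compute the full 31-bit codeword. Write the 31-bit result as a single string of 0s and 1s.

Place data at non-parity positions: p1 p2 0 p4 0 0 0 p8 1 0 0 0 0 0 1 p16 1 0 0 0 0 0 0 0 1 1 1 0 1 1 0
p1 (pos 1,3,5,7,9,11,13,15,17,19,21,23,25,27,29,31): XOR of data positions = 0⊕0⊕0⊕1⊕0⊕0⊕1⊕1⊕0⊕0⊕0⊕1⊕1⊕1⊕0 = 0
p2 (pos 2,3,6,7,10,11,14,15,18,19,22,23,26,27,30,31): XOR of data positions = 0⊕0⊕0⊕0⊕0⊕0⊕1⊕0⊕0⊕0⊕0⊕1⊕1⊕1⊕0 = 0
p4 (pos 4,5,6,7,12,13,14,15,20,21,22,23,28,29,30,31): XOR of data positions = 0⊕0⊕0⊕0⊕0⊕0⊕1⊕0⊕0⊕0⊕0⊕0⊕1⊕1⊕0 = 1
p8 (pos 8,9,10,11,12,13,14,15,24,25,26,27,28,29,30,31): XOR of data positions = 1⊕0⊕0⊕0⊕0⊕0⊕1⊕0⊕1⊕1⊕1⊕0⊕1⊕1⊕0 = 1
p16 (pos 16,17,18,19,20,21,22,23,24,25,26,27,28,29,30,31): XOR of data positions = 1⊕0⊕0⊕0⊕0⊕0⊕0⊕0⊕1⊕1⊕1⊕0⊕1⊕1⊕0 = 0
Codeword: 0001000110000010100000001110110

0001000110000010100000001110110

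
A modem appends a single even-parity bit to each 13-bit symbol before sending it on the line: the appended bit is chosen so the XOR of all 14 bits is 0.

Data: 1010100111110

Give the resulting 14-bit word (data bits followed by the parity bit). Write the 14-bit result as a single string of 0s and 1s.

XOR of the 13 data bits: 1⊕0⊕1⊕0⊕1⊕0⊕0⊕1⊕1⊕1⊕1⊕1⊕0 = 0
Parity bit = 0 (so all 14 bits XOR to 0).

10101001111100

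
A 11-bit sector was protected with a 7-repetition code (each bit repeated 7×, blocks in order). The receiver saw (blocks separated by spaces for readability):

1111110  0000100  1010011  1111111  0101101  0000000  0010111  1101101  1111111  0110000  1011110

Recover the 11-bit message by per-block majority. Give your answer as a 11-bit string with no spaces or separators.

10111011101

Block 1 (1111110): 6 ones → 1
Block 2 (0000100): 1 one → 0
Block 3 (1010011): 4 ones → 1
Block 4 (1111111): 7 ones → 1
Block 5 (0101101): 4 ones → 1
Block 6 (0000000): 0 ones → 0
Block 7 (0010111): 4 ones → 1
Block 8 (1101101): 5 ones → 1
Block 9 (1111111): 7 ones → 1
Block 10 (0110000): 2 ones → 0
Block 11 (1011110): 5 ones → 1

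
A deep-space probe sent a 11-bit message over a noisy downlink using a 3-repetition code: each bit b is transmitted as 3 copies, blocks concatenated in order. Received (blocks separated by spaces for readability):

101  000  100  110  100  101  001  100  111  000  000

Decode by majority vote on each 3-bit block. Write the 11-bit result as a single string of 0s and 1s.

10010100100

Block 1 (101): 2 ones → 1
Block 2 (000): 0 ones → 0
Block 3 (100): 1 one → 0
Block 4 (110): 2 ones → 1
Block 5 (100): 1 one → 0
Block 6 (101): 2 ones → 1
Block 7 (001): 1 one → 0
Block 8 (100): 1 one → 0
Block 9 (111): 3 ones → 1
Block 10 (000): 0 ones → 0
Block 11 (000): 0 ones → 0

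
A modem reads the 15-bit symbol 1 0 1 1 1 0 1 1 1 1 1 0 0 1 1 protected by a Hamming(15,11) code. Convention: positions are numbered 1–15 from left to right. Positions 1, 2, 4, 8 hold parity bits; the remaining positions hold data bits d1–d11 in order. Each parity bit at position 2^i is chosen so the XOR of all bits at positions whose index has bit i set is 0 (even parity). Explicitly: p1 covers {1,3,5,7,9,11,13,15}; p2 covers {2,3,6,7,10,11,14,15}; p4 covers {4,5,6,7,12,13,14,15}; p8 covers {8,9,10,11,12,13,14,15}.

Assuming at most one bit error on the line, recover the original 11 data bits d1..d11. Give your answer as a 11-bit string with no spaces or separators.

s1 (pos 1,3,5,7,9,11,13,15): 1⊕1⊕1⊕1⊕1⊕1⊕0⊕1 = 1
s2 (pos 2,3,6,7,10,11,14,15): 0⊕1⊕0⊕1⊕1⊕1⊕1⊕1 = 0
s4 (pos 4,5,6,7,12,13,14,15): 1⊕1⊕0⊕1⊕0⊕0⊕1⊕1 = 1
s8 (pos 8,9,10,11,12,13,14,15): 1⊕1⊕1⊕1⊕0⊕0⊕1⊕1 = 0
Syndrome s8…s1 = 0101 → error at position 5.
Flip position 5: 101110111110011 → 101100111110011
Read data bits from positions 3,5,6,7,9,10,11,12,13,14,15: 10011110011

10011110011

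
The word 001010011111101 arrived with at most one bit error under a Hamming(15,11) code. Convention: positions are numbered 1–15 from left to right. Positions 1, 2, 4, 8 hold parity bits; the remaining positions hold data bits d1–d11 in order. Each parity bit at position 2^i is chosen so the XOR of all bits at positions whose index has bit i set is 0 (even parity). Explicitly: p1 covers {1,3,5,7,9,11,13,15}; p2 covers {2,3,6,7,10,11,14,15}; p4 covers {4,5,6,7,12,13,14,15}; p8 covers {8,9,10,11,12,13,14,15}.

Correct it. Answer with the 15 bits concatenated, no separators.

s1 (pos 1,3,5,7,9,11,13,15): 0⊕1⊕1⊕0⊕1⊕1⊕1⊕1 = 0
s2 (pos 2,3,6,7,10,11,14,15): 0⊕1⊕0⊕0⊕1⊕1⊕0⊕1 = 0
s4 (pos 4,5,6,7,12,13,14,15): 0⊕1⊕0⊕0⊕1⊕1⊕0⊕1 = 0
s8 (pos 8,9,10,11,12,13,14,15): 1⊕1⊕1⊕1⊕1⊕1⊕0⊕1 = 1
Syndrome s8…s1 = 1000 → error at position 8.
Flip position 8: 001010011111101 → 001010001111101

001010001111101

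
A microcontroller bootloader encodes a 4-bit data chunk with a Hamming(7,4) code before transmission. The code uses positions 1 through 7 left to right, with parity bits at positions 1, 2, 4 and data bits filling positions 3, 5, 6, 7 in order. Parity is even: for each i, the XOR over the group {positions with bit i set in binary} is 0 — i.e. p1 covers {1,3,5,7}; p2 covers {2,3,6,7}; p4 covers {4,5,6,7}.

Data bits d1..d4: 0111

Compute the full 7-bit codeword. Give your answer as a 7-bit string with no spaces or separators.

0001111

Place data at non-parity positions: p1 p2 0 p4 1 1 1
p1 (pos 1,3,5,7): XOR of data positions = 0⊕1⊕1 = 0
p2 (pos 2,3,6,7): XOR of data positions = 0⊕1⊕1 = 0
p4 (pos 4,5,6,7): XOR of data positions = 1⊕1⊕1 = 1
Codeword: 0001111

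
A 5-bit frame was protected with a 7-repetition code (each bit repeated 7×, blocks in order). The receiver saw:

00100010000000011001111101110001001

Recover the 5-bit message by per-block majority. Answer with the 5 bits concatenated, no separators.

Block 1 (0010001): 2 ones → 0
Block 2 (0000000): 0 ones → 0
Block 3 (0110011): 4 ones → 1
Block 4 (1110111): 6 ones → 1
Block 5 (0001001): 2 ones → 0

00110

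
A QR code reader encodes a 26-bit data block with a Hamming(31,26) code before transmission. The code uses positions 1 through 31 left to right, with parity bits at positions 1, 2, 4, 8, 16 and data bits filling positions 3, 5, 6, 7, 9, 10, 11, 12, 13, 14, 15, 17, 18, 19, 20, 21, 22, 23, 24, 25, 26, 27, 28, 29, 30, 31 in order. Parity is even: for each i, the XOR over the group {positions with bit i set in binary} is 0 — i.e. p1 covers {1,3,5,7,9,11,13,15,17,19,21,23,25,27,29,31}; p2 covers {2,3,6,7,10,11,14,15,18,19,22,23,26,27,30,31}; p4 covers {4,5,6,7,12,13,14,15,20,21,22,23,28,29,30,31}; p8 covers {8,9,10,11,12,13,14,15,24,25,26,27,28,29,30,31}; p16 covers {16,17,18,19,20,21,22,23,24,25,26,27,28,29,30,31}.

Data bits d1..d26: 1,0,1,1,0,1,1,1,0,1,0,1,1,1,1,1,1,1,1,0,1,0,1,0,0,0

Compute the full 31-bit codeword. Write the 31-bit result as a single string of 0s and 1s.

1111011101110100111111110101000

Place data at non-parity positions: p1 p2 1 p4 0 1 1 p8 0 1 1 1 0 1 0 p16 1 1 1 1 1 1 1 1 0 1 0 1 0 0 0
p1 (pos 1,3,5,7,9,11,13,15,17,19,21,23,25,27,29,31): XOR of data positions = 1⊕0⊕1⊕0⊕1⊕0⊕0⊕1⊕1⊕1⊕1⊕0⊕0⊕0⊕0 = 1
p2 (pos 2,3,6,7,10,11,14,15,18,19,22,23,26,27,30,31): XOR of data positions = 1⊕1⊕1⊕1⊕1⊕1⊕0⊕1⊕1⊕1⊕1⊕1⊕0⊕0⊕0 = 1
p4 (pos 4,5,6,7,12,13,14,15,20,21,22,23,28,29,30,31): XOR of data positions = 0⊕1⊕1⊕1⊕0⊕1⊕0⊕1⊕1⊕1⊕1⊕1⊕0⊕0⊕0 = 1
p8 (pos 8,9,10,11,12,13,14,15,24,25,26,27,28,29,30,31): XOR of data positions = 0⊕1⊕1⊕1⊕0⊕1⊕0⊕1⊕0⊕1⊕0⊕1⊕0⊕0⊕0 = 1
p16 (pos 16,17,18,19,20,21,22,23,24,25,26,27,28,29,30,31): XOR of data positions = 1⊕1⊕1⊕1⊕1⊕1⊕1⊕1⊕0⊕1⊕0⊕1⊕0⊕0⊕0 = 0
Codeword: 1111011101110100111111110101000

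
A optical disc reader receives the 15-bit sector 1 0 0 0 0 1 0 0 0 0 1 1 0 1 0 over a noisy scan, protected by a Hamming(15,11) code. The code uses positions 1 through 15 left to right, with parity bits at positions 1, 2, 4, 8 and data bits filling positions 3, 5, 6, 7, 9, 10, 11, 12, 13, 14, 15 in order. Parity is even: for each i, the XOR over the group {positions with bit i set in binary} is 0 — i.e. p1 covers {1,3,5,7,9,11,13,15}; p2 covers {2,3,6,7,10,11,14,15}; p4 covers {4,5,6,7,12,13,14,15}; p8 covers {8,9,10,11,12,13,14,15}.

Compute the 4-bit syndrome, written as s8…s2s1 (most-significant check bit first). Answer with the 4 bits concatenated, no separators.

s1 (pos 1,3,5,7,9,11,13,15): 1⊕0⊕0⊕0⊕0⊕1⊕0⊕0 = 0
s2 (pos 2,3,6,7,10,11,14,15): 0⊕0⊕1⊕0⊕0⊕1⊕1⊕0 = 1
s4 (pos 4,5,6,7,12,13,14,15): 0⊕0⊕1⊕0⊕1⊕0⊕1⊕0 = 1
s8 (pos 8,9,10,11,12,13,14,15): 0⊕0⊕0⊕1⊕1⊕0⊕1⊕0 = 1
Syndrome s8…s1 = 1110 → error at position 14.

1110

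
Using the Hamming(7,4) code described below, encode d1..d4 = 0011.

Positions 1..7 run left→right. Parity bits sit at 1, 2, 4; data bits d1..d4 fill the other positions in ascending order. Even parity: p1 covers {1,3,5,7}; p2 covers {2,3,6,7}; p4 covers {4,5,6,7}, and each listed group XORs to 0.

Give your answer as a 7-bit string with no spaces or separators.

1000011

Place data at non-parity positions: p1 p2 0 p4 0 1 1
p1 (pos 1,3,5,7): XOR of data positions = 0⊕0⊕1 = 1
p2 (pos 2,3,6,7): XOR of data positions = 0⊕1⊕1 = 0
p4 (pos 4,5,6,7): XOR of data positions = 0⊕1⊕1 = 0
Codeword: 1000011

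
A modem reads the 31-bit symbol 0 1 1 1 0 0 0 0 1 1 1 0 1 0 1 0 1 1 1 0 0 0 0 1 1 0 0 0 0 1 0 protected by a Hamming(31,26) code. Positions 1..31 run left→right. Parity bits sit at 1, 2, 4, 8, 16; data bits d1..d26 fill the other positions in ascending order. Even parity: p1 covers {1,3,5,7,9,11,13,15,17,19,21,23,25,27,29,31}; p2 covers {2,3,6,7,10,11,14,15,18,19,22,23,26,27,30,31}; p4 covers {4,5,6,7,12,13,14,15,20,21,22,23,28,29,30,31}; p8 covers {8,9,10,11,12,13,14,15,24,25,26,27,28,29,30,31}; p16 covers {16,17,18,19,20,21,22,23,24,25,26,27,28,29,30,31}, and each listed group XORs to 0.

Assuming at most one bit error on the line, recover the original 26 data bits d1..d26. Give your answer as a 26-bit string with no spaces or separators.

s1 (pos 1,3,5,7,9,11,13,15,17,19,21,23,25,27,29,31): 0⊕1⊕0⊕0⊕1⊕1⊕1⊕1⊕1⊕1⊕0⊕0⊕1⊕0⊕0⊕0 = 0
s2 (pos 2,3,6,7,10,11,14,15,18,19,22,23,26,27,30,31): 1⊕1⊕0⊕0⊕1⊕1⊕0⊕1⊕1⊕1⊕0⊕0⊕0⊕0⊕1⊕0 = 0
s4 (pos 4,5,6,7,12,13,14,15,20,21,22,23,28,29,30,31): 1⊕0⊕0⊕0⊕0⊕1⊕0⊕1⊕0⊕0⊕0⊕0⊕0⊕0⊕1⊕0 = 0
s8 (pos 8,9,10,11,12,13,14,15,24,25,26,27,28,29,30,31): 0⊕1⊕1⊕1⊕0⊕1⊕0⊕1⊕1⊕1⊕0⊕0⊕0⊕0⊕1⊕0 = 0
s16 (pos 16,17,18,19,20,21,22,23,24,25,26,27,28,29,30,31): 0⊕1⊕1⊕1⊕0⊕0⊕0⊕0⊕1⊕1⊕0⊕0⊕0⊕0⊕1⊕0 = 0
Syndrome s16…s1 = 00000 → no error.
Read data bits from positions 3,5,6,7,9,10,11,12,13,14,15,17,18,19,20,21,22,23,24,25,26,27,28,29,30,31: 10001110101111000011000010

10001110101111000011000010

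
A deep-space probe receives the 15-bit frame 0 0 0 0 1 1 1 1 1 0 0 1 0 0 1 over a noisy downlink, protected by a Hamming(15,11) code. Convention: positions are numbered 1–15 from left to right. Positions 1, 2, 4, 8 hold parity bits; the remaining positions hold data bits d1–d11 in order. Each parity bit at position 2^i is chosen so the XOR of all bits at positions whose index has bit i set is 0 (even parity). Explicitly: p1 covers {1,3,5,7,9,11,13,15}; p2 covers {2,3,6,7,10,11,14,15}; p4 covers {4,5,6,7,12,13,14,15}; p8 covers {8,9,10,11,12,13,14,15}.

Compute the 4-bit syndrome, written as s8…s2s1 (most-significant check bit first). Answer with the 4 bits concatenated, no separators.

0110

s1 (pos 1,3,5,7,9,11,13,15): 0⊕0⊕1⊕1⊕1⊕0⊕0⊕1 = 0
s2 (pos 2,3,6,7,10,11,14,15): 0⊕0⊕1⊕1⊕0⊕0⊕0⊕1 = 1
s4 (pos 4,5,6,7,12,13,14,15): 0⊕1⊕1⊕1⊕1⊕0⊕0⊕1 = 1
s8 (pos 8,9,10,11,12,13,14,15): 1⊕1⊕0⊕0⊕1⊕0⊕0⊕1 = 0
Syndrome s8…s1 = 0110 → error at position 6.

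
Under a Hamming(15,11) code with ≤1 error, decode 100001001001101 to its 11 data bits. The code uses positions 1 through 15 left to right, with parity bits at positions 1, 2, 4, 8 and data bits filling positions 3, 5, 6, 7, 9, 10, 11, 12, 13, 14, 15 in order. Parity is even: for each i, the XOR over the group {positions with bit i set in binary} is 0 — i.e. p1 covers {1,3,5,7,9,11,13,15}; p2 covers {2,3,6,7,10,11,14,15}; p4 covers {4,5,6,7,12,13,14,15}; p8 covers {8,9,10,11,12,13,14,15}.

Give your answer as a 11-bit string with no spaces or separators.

s1 (pos 1,3,5,7,9,11,13,15): 1⊕0⊕0⊕0⊕1⊕0⊕1⊕1 = 0
s2 (pos 2,3,6,7,10,11,14,15): 0⊕0⊕1⊕0⊕0⊕0⊕0⊕1 = 0
s4 (pos 4,5,6,7,12,13,14,15): 0⊕0⊕1⊕0⊕1⊕1⊕0⊕1 = 0
s8 (pos 8,9,10,11,12,13,14,15): 0⊕1⊕0⊕0⊕1⊕1⊕0⊕1 = 0
Syndrome s8…s1 = 0000 → no error.
Read data bits from positions 3,5,6,7,9,10,11,12,13,14,15: 00101001101

00101001101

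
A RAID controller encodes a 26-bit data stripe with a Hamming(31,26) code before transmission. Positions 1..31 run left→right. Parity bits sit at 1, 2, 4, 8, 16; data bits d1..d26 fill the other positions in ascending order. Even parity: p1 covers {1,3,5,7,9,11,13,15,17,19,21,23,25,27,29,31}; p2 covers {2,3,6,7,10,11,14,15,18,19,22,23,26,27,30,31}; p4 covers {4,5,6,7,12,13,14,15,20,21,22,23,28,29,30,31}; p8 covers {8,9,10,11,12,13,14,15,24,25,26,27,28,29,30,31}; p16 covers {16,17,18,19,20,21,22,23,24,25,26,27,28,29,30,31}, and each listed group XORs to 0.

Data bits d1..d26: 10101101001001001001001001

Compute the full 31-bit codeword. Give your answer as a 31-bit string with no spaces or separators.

Place data at non-parity positions: p1 p2 1 p4 0 1 0 p8 1 1 0 1 0 0 1 p16 0 0 1 0 0 1 0 0 1 0 0 1 0 0 1
p1 (pos 1,3,5,7,9,11,13,15,17,19,21,23,25,27,29,31): XOR of data positions = 1⊕0⊕0⊕1⊕0⊕0⊕1⊕0⊕1⊕0⊕0⊕1⊕0⊕0⊕1 = 0
p2 (pos 2,3,6,7,10,11,14,15,18,19,22,23,26,27,30,31): XOR of data positions = 1⊕1⊕0⊕1⊕0⊕0⊕1⊕0⊕1⊕1⊕0⊕0⊕0⊕0⊕1 = 1
p4 (pos 4,5,6,7,12,13,14,15,20,21,22,23,28,29,30,31): XOR of data positions = 0⊕1⊕0⊕1⊕0⊕0⊕1⊕0⊕0⊕1⊕0⊕1⊕0⊕0⊕1 = 0
p8 (pos 8,9,10,11,12,13,14,15,24,25,26,27,28,29,30,31): XOR of data positions = 1⊕1⊕0⊕1⊕0⊕0⊕1⊕0⊕1⊕0⊕0⊕1⊕0⊕0⊕1 = 1
p16 (pos 16,17,18,19,20,21,22,23,24,25,26,27,28,29,30,31): XOR of data positions = 0⊕0⊕1⊕0⊕0⊕1⊕0⊕0⊕1⊕0⊕0⊕1⊕0⊕0⊕1 = 1
Codeword: 0110010111010011001001001001001

0110010111010011001001001001001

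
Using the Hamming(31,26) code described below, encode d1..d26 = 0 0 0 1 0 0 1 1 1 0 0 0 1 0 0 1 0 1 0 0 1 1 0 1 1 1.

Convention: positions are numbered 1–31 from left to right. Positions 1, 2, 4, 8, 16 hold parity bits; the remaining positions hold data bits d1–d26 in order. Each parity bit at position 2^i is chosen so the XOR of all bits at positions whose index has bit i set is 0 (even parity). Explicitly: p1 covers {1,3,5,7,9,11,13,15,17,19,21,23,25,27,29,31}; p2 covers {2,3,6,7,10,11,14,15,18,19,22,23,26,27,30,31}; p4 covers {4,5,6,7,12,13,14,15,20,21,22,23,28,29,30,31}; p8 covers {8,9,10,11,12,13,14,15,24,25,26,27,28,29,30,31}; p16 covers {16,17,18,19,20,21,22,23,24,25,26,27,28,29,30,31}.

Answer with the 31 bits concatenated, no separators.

0000001000111000010010100110111

Place data at non-parity positions: p1 p2 0 p4 0 0 1 p8 0 0 1 1 1 0 0 p16 0 1 0 0 1 0 1 0 0 1 1 0 1 1 1
p1 (pos 1,3,5,7,9,11,13,15,17,19,21,23,25,27,29,31): XOR of data positions = 0⊕0⊕1⊕0⊕1⊕1⊕0⊕0⊕0⊕1⊕1⊕0⊕1⊕1⊕1 = 0
p2 (pos 2,3,6,7,10,11,14,15,18,19,22,23,26,27,30,31): XOR of data positions = 0⊕0⊕1⊕0⊕1⊕0⊕0⊕1⊕0⊕0⊕1⊕1⊕1⊕1⊕1 = 0
p4 (pos 4,5,6,7,12,13,14,15,20,21,22,23,28,29,30,31): XOR of data positions = 0⊕0⊕1⊕1⊕1⊕0⊕0⊕0⊕1⊕0⊕1⊕0⊕1⊕1⊕1 = 0
p8 (pos 8,9,10,11,12,13,14,15,24,25,26,27,28,29,30,31): XOR of data positions = 0⊕0⊕1⊕1⊕1⊕0⊕0⊕0⊕0⊕1⊕1⊕0⊕1⊕1⊕1 = 0
p16 (pos 16,17,18,19,20,21,22,23,24,25,26,27,28,29,30,31): XOR of data positions = 0⊕1⊕0⊕0⊕1⊕0⊕1⊕0⊕0⊕1⊕1⊕0⊕1⊕1⊕1 = 0
Codeword: 0000001000111000010010100110111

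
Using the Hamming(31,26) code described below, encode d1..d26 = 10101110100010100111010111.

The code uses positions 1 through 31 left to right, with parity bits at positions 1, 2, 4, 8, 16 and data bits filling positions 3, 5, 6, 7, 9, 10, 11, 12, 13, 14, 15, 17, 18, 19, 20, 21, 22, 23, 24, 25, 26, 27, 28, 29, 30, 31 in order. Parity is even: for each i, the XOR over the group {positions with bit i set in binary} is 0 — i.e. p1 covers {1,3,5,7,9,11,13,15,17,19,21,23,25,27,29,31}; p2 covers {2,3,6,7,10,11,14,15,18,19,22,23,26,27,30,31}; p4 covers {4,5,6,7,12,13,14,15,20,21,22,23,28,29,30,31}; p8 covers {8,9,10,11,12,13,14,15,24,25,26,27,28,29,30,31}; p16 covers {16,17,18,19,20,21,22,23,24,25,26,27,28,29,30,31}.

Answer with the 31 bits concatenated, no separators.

1111010011101001010100111010111

Place data at non-parity positions: p1 p2 1 p4 0 1 0 p8 1 1 1 0 1 0 0 p16 0 1 0 1 0 0 1 1 1 0 1 0 1 1 1
p1 (pos 1,3,5,7,9,11,13,15,17,19,21,23,25,27,29,31): XOR of data positions = 1⊕0⊕0⊕1⊕1⊕1⊕0⊕0⊕0⊕0⊕1⊕1⊕1⊕1⊕1 = 1
p2 (pos 2,3,6,7,10,11,14,15,18,19,22,23,26,27,30,31): XOR of data positions = 1⊕1⊕0⊕1⊕1⊕0⊕0⊕1⊕0⊕0⊕1⊕0⊕1⊕1⊕1 = 1
p4 (pos 4,5,6,7,12,13,14,15,20,21,22,23,28,29,30,31): XOR of data positions = 0⊕1⊕0⊕0⊕1⊕0⊕0⊕1⊕0⊕0⊕1⊕0⊕1⊕1⊕1 = 1
p8 (pos 8,9,10,11,12,13,14,15,24,25,26,27,28,29,30,31): XOR of data positions = 1⊕1⊕1⊕0⊕1⊕0⊕0⊕1⊕1⊕0⊕1⊕0⊕1⊕1⊕1 = 0
p16 (pos 16,17,18,19,20,21,22,23,24,25,26,27,28,29,30,31): XOR of data positions = 0⊕1⊕0⊕1⊕0⊕0⊕1⊕1⊕1⊕0⊕1⊕0⊕1⊕1⊕1 = 1
Codeword: 1111010011101001010100111010111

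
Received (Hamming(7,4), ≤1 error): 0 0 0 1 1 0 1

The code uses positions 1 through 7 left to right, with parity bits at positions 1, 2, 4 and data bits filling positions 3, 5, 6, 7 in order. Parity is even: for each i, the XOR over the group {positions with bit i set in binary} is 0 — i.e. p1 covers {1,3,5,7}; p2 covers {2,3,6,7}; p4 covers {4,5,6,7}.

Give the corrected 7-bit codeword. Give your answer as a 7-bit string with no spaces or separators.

s1 (pos 1,3,5,7): 0⊕0⊕1⊕1 = 0
s2 (pos 2,3,6,7): 0⊕0⊕0⊕1 = 1
s4 (pos 4,5,6,7): 1⊕1⊕0⊕1 = 1
Syndrome s4…s1 = 110 → error at position 6.
Flip position 6: 0001101 → 0001111

0001111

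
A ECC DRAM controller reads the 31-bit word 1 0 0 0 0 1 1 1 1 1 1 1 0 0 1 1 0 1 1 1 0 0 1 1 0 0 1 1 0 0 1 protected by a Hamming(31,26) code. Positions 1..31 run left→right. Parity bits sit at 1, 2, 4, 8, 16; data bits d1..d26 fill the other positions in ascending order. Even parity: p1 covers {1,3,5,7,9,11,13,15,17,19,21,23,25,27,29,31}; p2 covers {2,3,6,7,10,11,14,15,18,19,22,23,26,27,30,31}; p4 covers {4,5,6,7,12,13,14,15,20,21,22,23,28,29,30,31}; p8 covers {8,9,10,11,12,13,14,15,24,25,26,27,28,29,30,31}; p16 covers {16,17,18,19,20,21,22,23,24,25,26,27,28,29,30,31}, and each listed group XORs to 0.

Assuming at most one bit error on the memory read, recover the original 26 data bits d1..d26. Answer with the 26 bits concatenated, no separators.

s1 (pos 1,3,5,7,9,11,13,15,17,19,21,23,25,27,29,31): 1⊕0⊕0⊕1⊕1⊕1⊕0⊕1⊕0⊕1⊕0⊕1⊕0⊕1⊕0⊕1 = 1
s2 (pos 2,3,6,7,10,11,14,15,18,19,22,23,26,27,30,31): 0⊕0⊕1⊕1⊕1⊕1⊕0⊕1⊕1⊕1⊕0⊕1⊕0⊕1⊕0⊕1 = 0
s4 (pos 4,5,6,7,12,13,14,15,20,21,22,23,28,29,30,31): 0⊕0⊕1⊕1⊕1⊕0⊕0⊕1⊕1⊕0⊕0⊕1⊕1⊕0⊕0⊕1 = 0
s8 (pos 8,9,10,11,12,13,14,15,24,25,26,27,28,29,30,31): 1⊕1⊕1⊕1⊕1⊕0⊕0⊕1⊕1⊕0⊕0⊕1⊕1⊕0⊕0⊕1 = 0
s16 (pos 16,17,18,19,20,21,22,23,24,25,26,27,28,29,30,31): 1⊕0⊕1⊕1⊕1⊕0⊕0⊕1⊕1⊕0⊕0⊕1⊕1⊕0⊕0⊕1 = 1
Syndrome s16…s1 = 10001 → error at position 17.
Flip position 17: 1000011111110011011100110011001 → 1000011111110011111100110011001
Read data bits from positions 3,5,6,7,9,10,11,12,13,14,15,17,18,19,20,21,22,23,24,25,26,27,28,29,30,31: 00111111001111100110011001

00111111001111100110011001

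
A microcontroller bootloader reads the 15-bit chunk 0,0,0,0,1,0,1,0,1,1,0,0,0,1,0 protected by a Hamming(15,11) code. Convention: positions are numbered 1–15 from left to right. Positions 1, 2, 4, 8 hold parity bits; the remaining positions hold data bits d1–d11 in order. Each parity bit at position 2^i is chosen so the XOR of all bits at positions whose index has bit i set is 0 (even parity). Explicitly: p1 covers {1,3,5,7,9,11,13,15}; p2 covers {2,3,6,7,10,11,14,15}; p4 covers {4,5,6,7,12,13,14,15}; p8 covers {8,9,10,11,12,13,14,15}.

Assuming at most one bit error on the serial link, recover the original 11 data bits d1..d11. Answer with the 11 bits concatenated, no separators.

s1 (pos 1,3,5,7,9,11,13,15): 0⊕0⊕1⊕1⊕1⊕0⊕0⊕0 = 1
s2 (pos 2,3,6,7,10,11,14,15): 0⊕0⊕0⊕1⊕1⊕0⊕1⊕0 = 1
s4 (pos 4,5,6,7,12,13,14,15): 0⊕1⊕0⊕1⊕0⊕0⊕1⊕0 = 1
s8 (pos 8,9,10,11,12,13,14,15): 0⊕1⊕1⊕0⊕0⊕0⊕1⊕0 = 1
Syndrome s8…s1 = 1111 → error at position 15.
Flip position 15: 000010101100010 → 000010101100011
Read data bits from positions 3,5,6,7,9,10,11,12,13,14,15: 01011100011

01011100011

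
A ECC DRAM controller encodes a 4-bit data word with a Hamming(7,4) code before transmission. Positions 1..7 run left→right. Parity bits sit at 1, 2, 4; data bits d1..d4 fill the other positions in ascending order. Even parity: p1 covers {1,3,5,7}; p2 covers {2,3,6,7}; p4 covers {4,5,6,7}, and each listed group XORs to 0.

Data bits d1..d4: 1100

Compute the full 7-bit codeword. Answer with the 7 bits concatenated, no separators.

Place data at non-parity positions: p1 p2 1 p4 1 0 0
p1 (pos 1,3,5,7): XOR of data positions = 1⊕1⊕0 = 0
p2 (pos 2,3,6,7): XOR of data positions = 1⊕0⊕0 = 1
p4 (pos 4,5,6,7): XOR of data positions = 1⊕0⊕0 = 1
Codeword: 0111100

0111100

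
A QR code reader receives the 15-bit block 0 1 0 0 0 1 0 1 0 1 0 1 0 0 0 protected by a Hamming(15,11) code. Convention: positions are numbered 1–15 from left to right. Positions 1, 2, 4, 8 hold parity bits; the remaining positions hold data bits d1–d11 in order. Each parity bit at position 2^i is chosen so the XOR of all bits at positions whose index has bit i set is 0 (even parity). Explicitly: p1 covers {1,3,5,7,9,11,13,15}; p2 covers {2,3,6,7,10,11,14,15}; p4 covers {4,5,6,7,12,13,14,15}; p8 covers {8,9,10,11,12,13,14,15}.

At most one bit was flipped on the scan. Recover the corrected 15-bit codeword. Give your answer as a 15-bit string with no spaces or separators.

010001010001000

s1 (pos 1,3,5,7,9,11,13,15): 0⊕0⊕0⊕0⊕0⊕0⊕0⊕0 = 0
s2 (pos 2,3,6,7,10,11,14,15): 1⊕0⊕1⊕0⊕1⊕0⊕0⊕0 = 1
s4 (pos 4,5,6,7,12,13,14,15): 0⊕0⊕1⊕0⊕1⊕0⊕0⊕0 = 0
s8 (pos 8,9,10,11,12,13,14,15): 1⊕0⊕1⊕0⊕1⊕0⊕0⊕0 = 1
Syndrome s8…s1 = 1010 → error at position 10.
Flip position 10: 010001010101000 → 010001010001000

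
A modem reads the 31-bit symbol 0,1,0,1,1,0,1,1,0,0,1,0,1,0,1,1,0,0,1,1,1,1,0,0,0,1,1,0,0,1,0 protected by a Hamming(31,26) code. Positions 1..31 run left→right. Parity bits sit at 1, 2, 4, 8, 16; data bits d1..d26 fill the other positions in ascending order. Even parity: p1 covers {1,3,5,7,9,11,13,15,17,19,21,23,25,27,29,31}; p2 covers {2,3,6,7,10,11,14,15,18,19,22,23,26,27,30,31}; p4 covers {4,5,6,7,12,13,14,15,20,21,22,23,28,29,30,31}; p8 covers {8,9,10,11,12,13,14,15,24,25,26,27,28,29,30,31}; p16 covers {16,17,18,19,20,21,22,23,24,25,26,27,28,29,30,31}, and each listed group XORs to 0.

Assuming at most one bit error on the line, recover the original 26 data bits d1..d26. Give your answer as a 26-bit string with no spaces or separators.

s1 (pos 1,3,5,7,9,11,13,15,17,19,21,23,25,27,29,31): 0⊕0⊕1⊕1⊕0⊕1⊕1⊕1⊕0⊕1⊕1⊕0⊕0⊕1⊕0⊕0 = 0
s2 (pos 2,3,6,7,10,11,14,15,18,19,22,23,26,27,30,31): 1⊕0⊕0⊕1⊕0⊕1⊕0⊕1⊕0⊕1⊕1⊕0⊕1⊕1⊕1⊕0 = 1
s4 (pos 4,5,6,7,12,13,14,15,20,21,22,23,28,29,30,31): 1⊕1⊕0⊕1⊕0⊕1⊕0⊕1⊕1⊕1⊕1⊕0⊕0⊕0⊕1⊕0 = 1
s8 (pos 8,9,10,11,12,13,14,15,24,25,26,27,28,29,30,31): 1⊕0⊕0⊕1⊕0⊕1⊕0⊕1⊕0⊕0⊕1⊕1⊕0⊕0⊕1⊕0 = 1
s16 (pos 16,17,18,19,20,21,22,23,24,25,26,27,28,29,30,31): 1⊕0⊕0⊕1⊕1⊕1⊕1⊕0⊕0⊕0⊕1⊕1⊕0⊕0⊕1⊕0 = 0
Syndrome s16…s1 = 01110 → error at position 14.
Flip position 14: 0101101100101011001111000110010 → 0101101100101111001111000110010
Read data bits from positions 3,5,6,7,9,10,11,12,13,14,15,17,18,19,20,21,22,23,24,25,26,27,28,29,30,31: 01010010111001111000110010

01010010111001111000110010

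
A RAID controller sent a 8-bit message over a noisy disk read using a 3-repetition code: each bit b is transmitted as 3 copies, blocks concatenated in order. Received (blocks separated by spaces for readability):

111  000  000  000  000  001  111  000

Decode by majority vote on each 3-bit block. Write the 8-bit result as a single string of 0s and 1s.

Block 1 (111): 3 ones → 1
Block 2 (000): 0 ones → 0
Block 3 (000): 0 ones → 0
Block 4 (000): 0 ones → 0
Block 5 (000): 0 ones → 0
Block 6 (001): 1 one → 0
Block 7 (111): 3 ones → 1
Block 8 (000): 0 ones → 0

10000010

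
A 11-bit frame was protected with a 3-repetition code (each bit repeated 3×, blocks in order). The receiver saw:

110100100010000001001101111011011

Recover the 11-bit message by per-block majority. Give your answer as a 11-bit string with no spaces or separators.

10000001111

Block 1 (110): 2 ones → 1
Block 2 (100): 1 one → 0
Block 3 (100): 1 one → 0
Block 4 (010): 1 one → 0
Block 5 (000): 0 ones → 0
Block 6 (001): 1 one → 0
Block 7 (001): 1 one → 0
Block 8 (101): 2 ones → 1
Block 9 (111): 3 ones → 1
Block 10 (011): 2 ones → 1
Block 11 (011): 2 ones → 1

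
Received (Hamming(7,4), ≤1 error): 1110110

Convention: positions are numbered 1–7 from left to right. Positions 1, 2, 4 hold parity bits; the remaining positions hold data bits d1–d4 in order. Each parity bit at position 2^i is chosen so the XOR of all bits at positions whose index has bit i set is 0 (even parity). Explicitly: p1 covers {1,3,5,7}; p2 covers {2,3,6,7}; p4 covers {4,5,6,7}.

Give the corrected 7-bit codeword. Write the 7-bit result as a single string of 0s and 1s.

1100110

s1 (pos 1,3,5,7): 1⊕1⊕1⊕0 = 1
s2 (pos 2,3,6,7): 1⊕1⊕1⊕0 = 1
s4 (pos 4,5,6,7): 0⊕1⊕1⊕0 = 0
Syndrome s4…s1 = 011 → error at position 3.
Flip position 3: 1110110 → 1100110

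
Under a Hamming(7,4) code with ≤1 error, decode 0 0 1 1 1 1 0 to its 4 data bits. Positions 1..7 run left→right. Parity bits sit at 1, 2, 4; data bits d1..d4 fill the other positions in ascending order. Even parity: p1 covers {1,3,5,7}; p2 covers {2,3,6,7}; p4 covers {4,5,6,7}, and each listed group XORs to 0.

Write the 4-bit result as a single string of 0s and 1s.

s1 (pos 1,3,5,7): 0⊕1⊕1⊕0 = 0
s2 (pos 2,3,6,7): 0⊕1⊕1⊕0 = 0
s4 (pos 4,5,6,7): 1⊕1⊕1⊕0 = 1
Syndrome s4…s1 = 100 → error at position 4.
Flip position 4: 0011110 → 0010110
Read data bits from positions 3,5,6,7: 1110

1110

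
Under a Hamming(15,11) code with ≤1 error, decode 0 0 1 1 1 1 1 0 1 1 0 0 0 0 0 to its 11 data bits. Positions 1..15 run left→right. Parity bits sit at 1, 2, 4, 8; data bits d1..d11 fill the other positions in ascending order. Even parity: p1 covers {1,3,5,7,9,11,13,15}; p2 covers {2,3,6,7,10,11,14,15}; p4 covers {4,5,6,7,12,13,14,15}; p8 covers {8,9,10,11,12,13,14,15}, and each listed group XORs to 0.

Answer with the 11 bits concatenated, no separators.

11111100000

s1 (pos 1,3,5,7,9,11,13,15): 0⊕1⊕1⊕1⊕1⊕0⊕0⊕0 = 0
s2 (pos 2,3,6,7,10,11,14,15): 0⊕1⊕1⊕1⊕1⊕0⊕0⊕0 = 0
s4 (pos 4,5,6,7,12,13,14,15): 1⊕1⊕1⊕1⊕0⊕0⊕0⊕0 = 0
s8 (pos 8,9,10,11,12,13,14,15): 0⊕1⊕1⊕0⊕0⊕0⊕0⊕0 = 0
Syndrome s8…s1 = 0000 → no error.
Read data bits from positions 3,5,6,7,9,10,11,12,13,14,15: 11111100000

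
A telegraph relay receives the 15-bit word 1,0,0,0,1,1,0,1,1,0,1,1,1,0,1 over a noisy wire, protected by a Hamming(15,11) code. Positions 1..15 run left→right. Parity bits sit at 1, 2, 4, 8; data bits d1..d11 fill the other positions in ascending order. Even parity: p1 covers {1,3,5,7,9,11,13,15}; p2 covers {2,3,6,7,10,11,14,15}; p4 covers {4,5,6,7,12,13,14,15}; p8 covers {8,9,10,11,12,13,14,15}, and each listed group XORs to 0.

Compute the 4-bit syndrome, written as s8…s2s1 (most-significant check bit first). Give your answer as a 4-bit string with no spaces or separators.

s1 (pos 1,3,5,7,9,11,13,15): 1⊕0⊕1⊕0⊕1⊕1⊕1⊕1 = 0
s2 (pos 2,3,6,7,10,11,14,15): 0⊕0⊕1⊕0⊕0⊕1⊕0⊕1 = 1
s4 (pos 4,5,6,7,12,13,14,15): 0⊕1⊕1⊕0⊕1⊕1⊕0⊕1 = 1
s8 (pos 8,9,10,11,12,13,14,15): 1⊕1⊕0⊕1⊕1⊕1⊕0⊕1 = 0
Syndrome s8…s1 = 0110 → error at position 6.

0110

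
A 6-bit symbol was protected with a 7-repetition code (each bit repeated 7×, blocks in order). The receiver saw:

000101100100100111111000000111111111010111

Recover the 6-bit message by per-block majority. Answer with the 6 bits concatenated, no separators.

Block 1 (0001011): 3 ones → 0
Block 2 (0010010): 2 ones → 0
Block 3 (0111111): 6 ones → 1
Block 4 (0000001): 1 one → 0
Block 5 (1111111): 7 ones → 1
Block 6 (1010111): 5 ones → 1

001011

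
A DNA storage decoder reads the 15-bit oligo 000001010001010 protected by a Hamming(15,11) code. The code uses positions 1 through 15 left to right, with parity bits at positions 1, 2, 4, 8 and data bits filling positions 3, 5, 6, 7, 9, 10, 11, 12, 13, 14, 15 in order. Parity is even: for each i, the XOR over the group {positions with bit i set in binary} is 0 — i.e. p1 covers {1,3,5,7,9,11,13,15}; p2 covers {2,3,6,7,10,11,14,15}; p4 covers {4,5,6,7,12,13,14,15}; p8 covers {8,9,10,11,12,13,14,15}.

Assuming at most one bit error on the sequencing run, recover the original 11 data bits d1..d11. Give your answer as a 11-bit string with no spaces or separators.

s1 (pos 1,3,5,7,9,11,13,15): 0⊕0⊕0⊕0⊕0⊕0⊕0⊕0 = 0
s2 (pos 2,3,6,7,10,11,14,15): 0⊕0⊕1⊕0⊕0⊕0⊕1⊕0 = 0
s4 (pos 4,5,6,7,12,13,14,15): 0⊕0⊕1⊕0⊕1⊕0⊕1⊕0 = 1
s8 (pos 8,9,10,11,12,13,14,15): 1⊕0⊕0⊕0⊕1⊕0⊕1⊕0 = 1
Syndrome s8…s1 = 1100 → error at position 12.
Flip position 12: 000001010001010 → 000001010000010
Read data bits from positions 3,5,6,7,9,10,11,12,13,14,15: 00100000010

00100000010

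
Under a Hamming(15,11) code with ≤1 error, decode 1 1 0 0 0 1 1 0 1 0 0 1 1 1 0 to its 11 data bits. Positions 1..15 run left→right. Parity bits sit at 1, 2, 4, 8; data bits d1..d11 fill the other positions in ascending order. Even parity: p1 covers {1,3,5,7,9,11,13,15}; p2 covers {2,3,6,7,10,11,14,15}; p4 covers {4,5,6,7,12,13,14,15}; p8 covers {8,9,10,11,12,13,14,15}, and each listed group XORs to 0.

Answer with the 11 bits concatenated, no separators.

s1 (pos 1,3,5,7,9,11,13,15): 1⊕0⊕0⊕1⊕1⊕0⊕1⊕0 = 0
s2 (pos 2,3,6,7,10,11,14,15): 1⊕0⊕1⊕1⊕0⊕0⊕1⊕0 = 0
s4 (pos 4,5,6,7,12,13,14,15): 0⊕0⊕1⊕1⊕1⊕1⊕1⊕0 = 1
s8 (pos 8,9,10,11,12,13,14,15): 0⊕1⊕0⊕0⊕1⊕1⊕1⊕0 = 0
Syndrome s8…s1 = 0100 → error at position 4.
Flip position 4: 110001101001110 → 110101101001110
Read data bits from positions 3,5,6,7,9,10,11,12,13,14,15: 00111001110

00111001110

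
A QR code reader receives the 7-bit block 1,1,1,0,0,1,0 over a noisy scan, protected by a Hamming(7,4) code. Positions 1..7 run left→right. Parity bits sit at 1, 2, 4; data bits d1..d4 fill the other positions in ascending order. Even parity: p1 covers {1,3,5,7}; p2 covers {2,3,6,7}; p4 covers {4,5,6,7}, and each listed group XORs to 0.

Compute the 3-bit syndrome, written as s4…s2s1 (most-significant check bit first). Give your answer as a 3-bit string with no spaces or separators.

s1 (pos 1,3,5,7): 1⊕1⊕0⊕0 = 0
s2 (pos 2,3,6,7): 1⊕1⊕1⊕0 = 1
s4 (pos 4,5,6,7): 0⊕0⊕1⊕0 = 1
Syndrome s4…s1 = 110 → error at position 6.

110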